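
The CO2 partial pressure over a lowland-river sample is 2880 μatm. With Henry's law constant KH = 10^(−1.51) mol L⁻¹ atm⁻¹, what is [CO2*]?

[CO2*] = 89.0 μmol/L

KH = 10^(−1.51) = 3.090×10^-2 mol L⁻¹ atm⁻¹
[CO2*] = KH · pCO2 = 3.090×10^-2 × 2880×10^-6 atm = 8.90×10^-5 mol/L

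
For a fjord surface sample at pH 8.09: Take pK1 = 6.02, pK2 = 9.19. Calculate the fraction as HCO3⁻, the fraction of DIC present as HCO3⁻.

α₁ = 1 / (1 + [H⁺]/K1 + K2/[H⁺]) = 1 / (1 + 10^-2.07 + 10^-1.10)
   = 1 / (1 + 0.0085114 + 0.079433) = 1/1.0879 = 0.9192

α₁ = 0.919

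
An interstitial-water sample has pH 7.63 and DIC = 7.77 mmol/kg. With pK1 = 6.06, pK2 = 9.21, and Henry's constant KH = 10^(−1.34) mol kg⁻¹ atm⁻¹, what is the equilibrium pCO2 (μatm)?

α₀ = 1 / (1 + K1/[H⁺] + K1K2/[H⁺]²) = 1 / (1 + 10^+1.57 + 10^-0.01)
   = 1 / (1 + 37.154 + 0.97724) = 1/39.131 = 0.02556
[CO2*] = α₀ × DIC = 0.02556 × 7.77 = 0.1986 mmol/kg
pCO2 = [CO2*]/KH = 1.986×10^-4 / 4.571×10^-2 = 4340 μatm

pCO2 = 4340 μatm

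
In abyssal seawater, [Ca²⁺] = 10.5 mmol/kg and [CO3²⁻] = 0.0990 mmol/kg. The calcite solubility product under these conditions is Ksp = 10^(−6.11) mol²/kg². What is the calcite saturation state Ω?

Ksp = 10^(−6.11) = 7.762×10^-7
Ω = [Ca²⁺][CO3²⁻]/Ksp = (10.5×10^-3)(0.0990×10^-3) / 7.762×10^-7 = 1.34

Ω = 1.34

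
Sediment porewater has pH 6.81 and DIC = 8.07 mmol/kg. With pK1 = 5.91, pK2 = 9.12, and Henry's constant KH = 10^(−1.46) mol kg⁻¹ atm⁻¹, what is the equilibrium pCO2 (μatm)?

pCO2 = 2.59×10^4 μatm

α₀ = 1 / (1 + K1/[H⁺] + K1K2/[H⁺]²) = 1 / (1 + 10^+0.90 + 10^-1.41)
   = 1 / (1 + 7.9433 + 0.038905) = 1/8.9822 = 0.1113
[CO2*] = α₀ × DIC = 0.1113 × 8.07 = 0.8984 mmol/kg
pCO2 = [CO2*]/KH = 8.984×10^-4 / 3.467×10^-2 = 2.59×10^4 μatm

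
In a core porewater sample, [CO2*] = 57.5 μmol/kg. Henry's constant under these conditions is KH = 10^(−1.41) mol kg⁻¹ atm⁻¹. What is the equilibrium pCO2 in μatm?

KH = 10^(−1.41) = 3.890×10^-2 mol kg⁻¹ atm⁻¹
pCO2 = [CO2*]/KH = 57.5×10^-6 / 3.890×10^-2 = 1.48×10^-3 atm = 1480 μatm

pCO2 = 1480 μatm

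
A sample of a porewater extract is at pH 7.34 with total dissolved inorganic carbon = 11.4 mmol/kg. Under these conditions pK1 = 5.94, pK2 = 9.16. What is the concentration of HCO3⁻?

α₁ = 1 / (1 + [H⁺]/K1 + K2/[H⁺]) = 1 / (1 + 10^-1.40 + 10^-1.82)
   = 1 / (1 + 0.039811 + 0.015136) = 1/1.0549 = 0.9479
[HCO3⁻] = α₁ × DIC = 0.9479 × 11.4 = 10.8 mmol/kg

[HCO3⁻] = 10.8 mmol/kg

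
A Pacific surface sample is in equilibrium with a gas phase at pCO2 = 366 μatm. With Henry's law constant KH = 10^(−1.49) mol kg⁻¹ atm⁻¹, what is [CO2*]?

KH = 10^(−1.49) = 3.236×10^-2 mol kg⁻¹ atm⁻¹
[CO2*] = KH · pCO2 = 3.236×10^-2 × 366×10^-6 atm = 1.18×10^-5 mol/kg

[CO2*] = 11.8 μmol/kg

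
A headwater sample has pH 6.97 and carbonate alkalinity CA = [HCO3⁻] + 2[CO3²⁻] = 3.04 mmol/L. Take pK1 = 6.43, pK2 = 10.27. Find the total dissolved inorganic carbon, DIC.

DIC = 3.91 mmol/L

CA = [HCO3⁻] + 2[CO3²⁻] = (α₁ + 2α₂)·DIC
At pH 6.97: [H⁺]/K1 = 10^-0.54 = 0.28840, K2/[H⁺] = 10^-3.30 = 0.00050119
α₁ = 1/(1 + 0.28840 + 0.00050119) = 1/1.2889 = 0.7759; α₂ = α₁·K2/[H⁺] = 0.0003888
α₁ + 2α₂ = 0.7766
DIC = CA / (α₁ + 2α₂) = 3.04 / 0.7766 = 3.91 mmol/L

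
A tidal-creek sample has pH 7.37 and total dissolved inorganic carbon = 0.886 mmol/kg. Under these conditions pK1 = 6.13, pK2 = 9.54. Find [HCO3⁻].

α₁ = 1 / (1 + [H⁺]/K1 + K2/[H⁺]) = 1 / (1 + 10^-1.24 + 10^-2.17)
   = 1 / (1 + 0.057544 + 0.0067608) = 1/1.0643 = 0.9396
[HCO3⁻] = α₁ × DIC = 0.9396 × 0.886 = 0.832 mmol/kg

[HCO3⁻] = 0.832 mmol/kg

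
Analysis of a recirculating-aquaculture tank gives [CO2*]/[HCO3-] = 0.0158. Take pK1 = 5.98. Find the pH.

pH = 7.78

From K1 = [H⁺][HCO3-]/[CO2*]:  pH = pK1 − log₁₀([CO2*]/[HCO3-])
log₁₀(0.0158) = -1.801
pH = 5.98 − (-1.801) = 7.78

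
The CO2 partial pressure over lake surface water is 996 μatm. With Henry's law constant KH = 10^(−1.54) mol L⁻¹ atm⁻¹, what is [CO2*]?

KH = 10^(−1.54) = 2.884×10^-2 mol L⁻¹ atm⁻¹
[CO2*] = KH · pCO2 = 2.884×10^-2 × 996×10^-6 atm = 2.87×10^-5 mol/L

[CO2*] = 28.7 μmol/L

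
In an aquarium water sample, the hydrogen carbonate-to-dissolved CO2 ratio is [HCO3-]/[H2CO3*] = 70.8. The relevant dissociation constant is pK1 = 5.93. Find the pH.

From K1 = [H⁺][HCO3-]/[H2CO3*]:  pH = pK1 + log₁₀([HCO3-]/[H2CO3*])
log₁₀(70.8) = +1.850
pH = 5.93 + (+1.850) = 7.78

pH = 7.78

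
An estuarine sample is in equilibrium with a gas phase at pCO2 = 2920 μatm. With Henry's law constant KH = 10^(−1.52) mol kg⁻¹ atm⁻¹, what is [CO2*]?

[CO2*] = 88.2 μmol/kg

KH = 10^(−1.52) = 3.020×10^-2 mol kg⁻¹ atm⁻¹
[CO2*] = KH · pCO2 = 3.020×10^-2 × 2920×10^-6 atm = 8.82×10^-5 mol/kg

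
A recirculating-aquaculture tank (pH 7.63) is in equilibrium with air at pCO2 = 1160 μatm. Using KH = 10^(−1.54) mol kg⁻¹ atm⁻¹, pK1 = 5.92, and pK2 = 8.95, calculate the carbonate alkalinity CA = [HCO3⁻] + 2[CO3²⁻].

[CO2*] = KH · pCO2 = 10^(−1.54) × 1160×10^-6 = 3.345×10^-5 mol/kg
α₀ = 1/(1 + K1/[H⁺] + K1K2/[H⁺]²) = 1/(1 + 10^+1.71 + 10^+0.39) = 0.01827
DIC = [CO2*]/α₀ = 3.345×10^-5 / 0.01827 = 1.831 mmol/kg
CA = (α₁ + 2α₂)·DIC = (0.9369 + 2×0.04484) × 1.831 = 1.88 mmol/kg

CA = 1.88 mmol/kg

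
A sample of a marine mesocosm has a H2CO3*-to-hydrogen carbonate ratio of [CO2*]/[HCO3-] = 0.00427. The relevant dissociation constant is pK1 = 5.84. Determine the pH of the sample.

From K1 = [H⁺][HCO3-]/[CO2*]:  pH = pK1 − log₁₀([CO2*]/[HCO3-])
log₁₀(0.00427) = -2.370
pH = 5.84 − (-2.370) = 8.21

pH = 8.21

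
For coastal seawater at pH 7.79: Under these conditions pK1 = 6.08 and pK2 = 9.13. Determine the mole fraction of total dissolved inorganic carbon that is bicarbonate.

α₁ = 0.939

α₁ = 1 / (1 + [H⁺]/K1 + K2/[H⁺]) = 1 / (1 + 10^-1.71 + 10^-1.34)
   = 1 / (1 + 0.019498 + 0.045709) = 1/1.0652 = 0.9388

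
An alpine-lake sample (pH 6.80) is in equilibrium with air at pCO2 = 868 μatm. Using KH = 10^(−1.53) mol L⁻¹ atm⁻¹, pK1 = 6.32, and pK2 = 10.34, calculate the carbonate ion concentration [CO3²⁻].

[CO3²⁻] = 0.0223 μmol/L

[CO2*] = KH · pCO2 = 10^(−1.53) × 868×10^-6 = 2.562×10^-5 mol/L
α₀ = 1/(1 + K1/[H⁺] + K1K2/[H⁺]²) = 1/(1 + 10^+0.48 + 10^-3.06) = 0.2487
DIC = [CO2*]/α₀ = 2.562×10^-5 / 0.2487 = 0.1030 mmol/L
[CO3²⁻] = α₂·DIC; α₂ = 0.0002166, so [CO3²⁻] = 0.0002166 × 0.1030 = 2.23×10^-5 mmol/L = 0.0223 μmol/L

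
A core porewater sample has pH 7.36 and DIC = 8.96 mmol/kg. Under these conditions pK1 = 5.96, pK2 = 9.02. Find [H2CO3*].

α₀ = 1 / (1 + K1/[H⁺] + K1K2/[H⁺]²) = 1 / (1 + 10^+1.40 + 10^-0.26)
   = 1 / (1 + 25.119 + 0.54954) = 1/26.668 = 0.03750
[CO2*] = α₀ × DIC = 0.03750 × 8.96 = 0.336 mmol/kg

[CO2*] = 0.336 mmol/kg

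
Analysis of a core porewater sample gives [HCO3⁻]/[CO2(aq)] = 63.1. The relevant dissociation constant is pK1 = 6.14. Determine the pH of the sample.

From K1 = [H⁺][HCO3⁻]/[CO2(aq)]:  pH = pK1 + log₁₀([HCO3⁻]/[CO2(aq)])
log₁₀(63.1) = +1.800
pH = 6.14 + (+1.800) = 7.94

pH = 7.94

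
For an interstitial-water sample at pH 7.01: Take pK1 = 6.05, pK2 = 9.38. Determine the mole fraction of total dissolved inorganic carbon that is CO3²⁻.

α₂ = 1 / (1 + [H⁺]/K2 + [H⁺]²/(K1K2)) = 1 / (1 + 10^+2.37 + 10^+1.41)
   = 1 / (1 + 234.42 + 25.704) = 1/261.13 = 0.003830

α₂ = 0.00383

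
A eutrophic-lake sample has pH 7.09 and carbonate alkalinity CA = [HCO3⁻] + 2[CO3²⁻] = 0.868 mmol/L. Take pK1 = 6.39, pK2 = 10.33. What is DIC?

CA = [HCO3⁻] + 2[CO3²⁻] = (α₁ + 2α₂)·DIC
At pH 7.09: [H⁺]/K1 = 10^-0.70 = 0.19953, K2/[H⁺] = 10^-3.24 = 0.00057544
α₁ = 1/(1 + 0.19953 + 0.00057544) = 1/1.2001 = 0.8333; α₂ = α₁·K2/[H⁺] = 0.0004795
α₁ + 2α₂ = 0.8342
DIC = CA / (α₁ + 2α₂) = 0.868 / 0.8342 = 1.04 mmol/L

DIC = 1.04 mmol/L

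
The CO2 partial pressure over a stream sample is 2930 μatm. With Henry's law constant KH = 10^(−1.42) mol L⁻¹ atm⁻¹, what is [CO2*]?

KH = 10^(−1.42) = 3.802×10^-2 mol L⁻¹ atm⁻¹
[CO2*] = KH · pCO2 = 3.802×10^-2 × 2930×10^-6 atm = 1.11×10^-4 mol/L

[CO2*] = 111 μmol/L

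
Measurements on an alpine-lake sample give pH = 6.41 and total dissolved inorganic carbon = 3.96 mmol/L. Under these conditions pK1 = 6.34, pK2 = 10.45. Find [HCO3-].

α₁ = 1 / (1 + [H⁺]/K1 + K2/[H⁺]) = 1 / (1 + 10^-0.07 + 10^-4.04)
   = 1 / (1 + 0.85114 + 9.1201×10^-5) = 1/1.8512 = 0.5402
[HCO3⁻] = α₁ × DIC = 0.5402 × 3.96 = 2.14 mmol/L

[HCO3⁻] = 2.14 mmol/L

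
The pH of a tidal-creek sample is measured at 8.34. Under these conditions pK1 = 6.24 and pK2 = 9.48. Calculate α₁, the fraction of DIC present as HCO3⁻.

α₁ = 1 / (1 + [H⁺]/K1 + K2/[H⁺]) = 1 / (1 + 10^-2.10 + 10^-1.14)
   = 1 / (1 + 0.0079433 + 0.072444) = 1/1.0804 = 0.9256

α₁ = 0.926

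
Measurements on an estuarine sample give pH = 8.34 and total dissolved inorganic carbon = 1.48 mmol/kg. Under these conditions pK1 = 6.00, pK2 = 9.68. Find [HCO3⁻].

α₁ = 1 / (1 + [H⁺]/K1 + K2/[H⁺]) = 1 / (1 + 10^-2.34 + 10^-1.34)
   = 1 / (1 + 0.0045709 + 0.045709) = 1/1.0503 = 0.9521
[HCO3⁻] = α₁ × DIC = 0.9521 × 1.48 = 1.41 mmol/kg

[HCO3⁻] = 1.41 mmol/kg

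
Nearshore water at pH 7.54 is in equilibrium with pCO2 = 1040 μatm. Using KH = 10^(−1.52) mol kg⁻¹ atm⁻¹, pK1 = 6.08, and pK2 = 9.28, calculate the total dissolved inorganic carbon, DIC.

[CO2*] = KH · pCO2 = 10^(−1.52) × 1040×10^-6 = 3.141×10^-5 mol/kg
α₀ = 1/(1 + K1/[H⁺] + K1K2/[H⁺]²) = 1/(1 + 10^+1.46 + 10^-0.28) = 0.03293
DIC = [CO2*]/α₀ = 3.141×10^-5 / 0.03293 = 0.954 mmol/kg

DIC = 0.954 mmol/kg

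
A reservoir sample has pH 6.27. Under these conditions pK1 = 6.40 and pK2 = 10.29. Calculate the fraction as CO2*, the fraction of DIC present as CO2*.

α₀ = 0.574

α₀ = 1 / (1 + K1/[H⁺] + K1K2/[H⁺]²) = 1 / (1 + 10^-0.13 + 10^-4.15)
   = 1 / (1 + 0.74131 + 7.0795×10^-5) = 1/1.7414 = 0.5743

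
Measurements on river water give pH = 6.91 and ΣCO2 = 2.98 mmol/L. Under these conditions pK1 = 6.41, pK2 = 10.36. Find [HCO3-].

α₁ = 1 / (1 + [H⁺]/K1 + K2/[H⁺]) = 1 / (1 + 10^-0.50 + 10^-3.45)
   = 1 / (1 + 0.31623 + 0.00035481) = 1/1.3166 = 0.7595
[HCO3⁻] = α₁ × DIC = 0.7595 × 2.98 = 2.26 mmol/L

[HCO3⁻] = 2.26 mmol/L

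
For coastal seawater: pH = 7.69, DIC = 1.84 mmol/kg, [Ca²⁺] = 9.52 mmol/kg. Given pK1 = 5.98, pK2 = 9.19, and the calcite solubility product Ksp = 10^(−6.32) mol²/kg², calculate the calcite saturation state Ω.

Ω = 1.10

α₂ = 1 / (1 + [H⁺]/K2 + [H⁺]²/(K1K2)) = 1 / (1 + 10^+1.50 + 10^-0.21)
   = 1 / (1 + 31.623 + 0.61660) = 1/33.239 = 0.03008
[CO3²⁻] = α₂ × DIC = 0.03008 × 1.84 = 0.05536 mmol/kg
Ksp = 10^(−6.32) = 4.786×10^-7
Ω = [Ca²⁺][CO3²⁻]/Ksp = (9.52×10^-3)(5.536×10^-5) / 4.786×10^-7 = 1.10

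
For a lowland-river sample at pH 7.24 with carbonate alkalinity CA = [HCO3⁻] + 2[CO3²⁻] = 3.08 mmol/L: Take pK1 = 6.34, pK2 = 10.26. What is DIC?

DIC = 3.46 mmol/L

CA = [HCO3⁻] + 2[CO3²⁻] = (α₁ + 2α₂)·DIC
At pH 7.24: [H⁺]/K1 = 10^-0.90 = 0.12589, K2/[H⁺] = 10^-3.02 = 0.00095499
α₁ = 1/(1 + 0.12589 + 0.00095499) = 1/1.1268 = 0.8874; α₂ = α₁·K2/[H⁺] = 0.0008475
α₁ + 2α₂ = 0.8891
DIC = CA / (α₁ + 2α₂) = 3.08 / 0.8891 = 3.46 mmol/L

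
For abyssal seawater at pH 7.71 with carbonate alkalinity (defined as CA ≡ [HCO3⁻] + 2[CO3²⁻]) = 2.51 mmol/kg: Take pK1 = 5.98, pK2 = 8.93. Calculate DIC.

DIC = 2.42 mmol/kg

CA = [HCO3⁻] + 2[CO3²⁻] = (α₁ + 2α₂)·DIC
At pH 7.71: [H⁺]/K1 = 10^-1.73 = 0.018621, K2/[H⁺] = 10^-1.22 = 0.060256
α₁ = 1/(1 + 0.018621 + 0.060256) = 1/1.0789 = 0.9269; α₂ = α₁·K2/[H⁺] = 0.05585
α₁ + 2α₂ = 1.0386
DIC = CA / (α₁ + 2α₂) = 2.51 / 1.0386 = 2.42 mmol/kg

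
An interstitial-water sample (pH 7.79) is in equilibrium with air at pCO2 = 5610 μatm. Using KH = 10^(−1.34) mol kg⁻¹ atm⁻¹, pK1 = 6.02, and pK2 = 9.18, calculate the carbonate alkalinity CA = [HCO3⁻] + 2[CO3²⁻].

CA = 16.3 mmol/kg

[CO2*] = KH · pCO2 = 10^(−1.34) × 5610×10^-6 = 2.564×10^-4 mol/kg
α₀ = 1/(1 + K1/[H⁺] + K1K2/[H⁺]²) = 1/(1 + 10^+1.77 + 10^+0.38) = 0.01606
DIC = [CO2*]/α₀ = 2.564×10^-4 / 0.01606 = 15.97 mmol/kg
CA = (α₁ + 2α₂)·DIC = (0.9454 + 2×0.03851) × 15.97 = 16.3 mmol/kg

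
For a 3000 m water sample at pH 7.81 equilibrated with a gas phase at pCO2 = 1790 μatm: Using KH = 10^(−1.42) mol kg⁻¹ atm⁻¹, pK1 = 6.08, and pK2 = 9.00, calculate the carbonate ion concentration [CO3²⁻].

[CO3²⁻] = 0.236 mmol/kg

[CO2*] = KH · pCO2 = 10^(−1.42) × 1790×10^-6 = 6.805×10^-5 mol/kg
α₀ = 1/(1 + K1/[H⁺] + K1K2/[H⁺]²) = 1/(1 + 10^+1.73 + 10^+0.54) = 0.01719
DIC = [CO2*]/α₀ = 6.805×10^-5 / 0.01719 = 3.959 mmol/kg
[CO3²⁻] = α₂·DIC; α₂ = 0.05961, so [CO3²⁻] = 0.05961 × 3.959 = 0.236 mmol/kg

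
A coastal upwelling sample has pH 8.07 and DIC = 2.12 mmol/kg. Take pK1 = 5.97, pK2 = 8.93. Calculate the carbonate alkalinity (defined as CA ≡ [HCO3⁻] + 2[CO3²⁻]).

CA = 2.36 mmol/kg

CA = [HCO3⁻] + 2[CO3²⁻] = (α₁ + 2α₂)·DIC
At pH 8.07: [H⁺]/K1 = 10^-2.10 = 0.0079433, K2/[H⁺] = 10^-0.86 = 0.13804
α₁ = 1/(1 + 0.0079433 + 0.13804) = 1/1.1460 = 0.8726; α₂ = α₁·K2/[H⁺] = 0.1205
α₁ + 2α₂ = 1.1135
CA = 1.1135 × 2.12 = 2.36 mmol/kg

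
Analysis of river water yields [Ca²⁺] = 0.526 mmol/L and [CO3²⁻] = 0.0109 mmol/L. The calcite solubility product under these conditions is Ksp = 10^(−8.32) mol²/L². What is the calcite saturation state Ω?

Ω = 1.20

Ksp = 10^(−8.32) = 4.786×10^-9
Ω = [Ca²⁺][CO3²⁻]/Ksp = (0.526×10^-3)(0.0109×10^-3) / 4.786×10^-9 = 1.20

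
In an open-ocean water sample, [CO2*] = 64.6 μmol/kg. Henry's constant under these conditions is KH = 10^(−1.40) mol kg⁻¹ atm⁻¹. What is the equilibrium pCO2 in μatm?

pCO2 = 1620 μatm

KH = 10^(−1.40) = 3.981×10^-2 mol kg⁻¹ atm⁻¹
pCO2 = [CO2*]/KH = 64.6×10^-6 / 3.981×10^-2 = 1.62×10^-3 atm = 1620 μatm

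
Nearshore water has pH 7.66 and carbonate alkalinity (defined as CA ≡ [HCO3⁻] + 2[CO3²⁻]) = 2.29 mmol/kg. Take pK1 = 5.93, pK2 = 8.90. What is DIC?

CA = [HCO3⁻] + 2[CO3²⁻] = (α₁ + 2α₂)·DIC
At pH 7.66: [H⁺]/K1 = 10^-1.73 = 0.018621, K2/[H⁺] = 10^-1.24 = 0.057544
α₁ = 1/(1 + 0.018621 + 0.057544) = 1/1.0762 = 0.9292; α₂ = α₁·K2/[H⁺] = 0.05347
α₁ + 2α₂ = 1.0362
DIC = CA / (α₁ + 2α₂) = 2.29 / 1.0362 = 2.21 mmol/kg

DIC = 2.21 mmol/kg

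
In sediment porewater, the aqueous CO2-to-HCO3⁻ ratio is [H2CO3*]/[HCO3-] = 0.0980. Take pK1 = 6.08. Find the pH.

pH = 7.09

From K1 = [H⁺][HCO3-]/[H2CO3*]:  pH = pK1 − log₁₀([H2CO3*]/[HCO3-])
log₁₀(0.0980) = -1.009
pH = 6.08 − (-1.009) = 7.09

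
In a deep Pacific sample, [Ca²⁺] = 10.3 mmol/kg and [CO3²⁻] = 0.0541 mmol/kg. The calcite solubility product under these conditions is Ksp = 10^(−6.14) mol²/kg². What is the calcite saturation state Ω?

Ksp = 10^(−6.14) = 7.244×10^-7
Ω = [Ca²⁺][CO3²⁻]/Ksp = (10.3×10^-3)(0.0541×10^-3) / 7.244×10^-7 = 0.769

Ω = 0.769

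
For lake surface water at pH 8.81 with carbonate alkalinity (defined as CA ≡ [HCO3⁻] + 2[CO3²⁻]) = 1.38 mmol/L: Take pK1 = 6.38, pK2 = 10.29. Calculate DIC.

DIC = 1.34 mmol/L

CA = [HCO3⁻] + 2[CO3²⁻] = (α₁ + 2α₂)·DIC
At pH 8.81: [H⁺]/K1 = 10^-2.43 = 0.0037154, K2/[H⁺] = 10^-1.48 = 0.033113
α₁ = 1/(1 + 0.0037154 + 0.033113) = 1/1.0368 = 0.9645; α₂ = α₁·K2/[H⁺] = 0.03194
α₁ + 2α₂ = 1.0284
DIC = CA / (α₁ + 2α₂) = 1.38 / 1.0284 = 1.34 mmol/L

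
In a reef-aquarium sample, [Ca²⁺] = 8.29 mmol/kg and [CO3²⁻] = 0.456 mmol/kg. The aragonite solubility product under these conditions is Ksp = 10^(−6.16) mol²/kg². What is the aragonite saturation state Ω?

Ω = 5.46

Ksp = 10^(−6.16) = 6.918×10^-7
Ω = [Ca²⁺][CO3²⁻]/Ksp = (8.29×10^-3)(0.456×10^-3) / 6.918×10^-7 = 5.46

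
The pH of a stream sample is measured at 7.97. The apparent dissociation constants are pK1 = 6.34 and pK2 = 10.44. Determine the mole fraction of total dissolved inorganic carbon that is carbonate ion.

α₂ = 0.00330

α₂ = 1 / (1 + [H⁺]/K2 + [H⁺]²/(K1K2)) = 1 / (1 + 10^+2.47 + 10^+0.84)
   = 1 / (1 + 295.12 + 6.9183) = 1/303.04 = 0.003300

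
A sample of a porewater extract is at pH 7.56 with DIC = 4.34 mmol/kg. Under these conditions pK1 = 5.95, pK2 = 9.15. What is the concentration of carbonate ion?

[CO3²⁻] = 0.106 mmol/kg

α₂ = 1 / (1 + [H⁺]/K2 + [H⁺]²/(K1K2)) = 1 / (1 + 10^+1.59 + 10^-0.02)
   = 1 / (1 + 38.905 + 0.95499) = 1/40.860 = 0.02447
[CO3²⁻] = α₂ × DIC = 0.02447 × 4.34 = 0.106 mmol/kg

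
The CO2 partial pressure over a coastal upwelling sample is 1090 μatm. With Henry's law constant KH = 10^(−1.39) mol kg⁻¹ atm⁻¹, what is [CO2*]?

KH = 10^(−1.39) = 4.074×10^-2 mol kg⁻¹ atm⁻¹
[CO2*] = KH · pCO2 = 4.074×10^-2 × 1090×10^-6 atm = 4.44×10^-5 mol/kg

[CO2*] = 44.4 μmol/kg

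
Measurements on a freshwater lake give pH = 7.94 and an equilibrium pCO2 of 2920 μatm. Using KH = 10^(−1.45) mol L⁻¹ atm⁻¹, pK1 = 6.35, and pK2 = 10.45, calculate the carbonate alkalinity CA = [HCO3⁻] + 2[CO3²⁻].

[CO2*] = KH · pCO2 = 10^(−1.45) × 2920×10^-6 = 1.036×10^-4 mol/L
α₀ = 1/(1 + K1/[H⁺] + K1K2/[H⁺]²) = 1/(1 + 10^+1.59 + 10^-0.92) = 0.02498
DIC = [CO2*]/α₀ = 1.036×10^-4 / 0.02498 = 4.147 mmol/L
CA = (α₁ + 2α₂)·DIC = (0.9720 + 2×0.003004) × 4.147 = 4.06 mmol/L

CA = 4.06 mmol/L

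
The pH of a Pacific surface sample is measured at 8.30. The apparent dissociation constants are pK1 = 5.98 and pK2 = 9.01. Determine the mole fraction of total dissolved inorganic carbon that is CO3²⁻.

α₂ = 0.163

α₂ = 1 / (1 + [H⁺]/K2 + [H⁺]²/(K1K2)) = 1 / (1 + 10^+0.71 + 10^-1.61)
   = 1 / (1 + 5.1286 + 0.024547) = 1/6.1532 = 0.1625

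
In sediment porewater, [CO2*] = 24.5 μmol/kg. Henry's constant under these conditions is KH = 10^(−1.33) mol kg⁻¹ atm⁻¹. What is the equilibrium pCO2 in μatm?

pCO2 = 524 μatm

KH = 10^(−1.33) = 4.677×10^-2 mol kg⁻¹ atm⁻¹
pCO2 = [CO2*]/KH = 24.5×10^-6 / 4.677×10^-2 = 5.24×10^-4 atm = 524 μatm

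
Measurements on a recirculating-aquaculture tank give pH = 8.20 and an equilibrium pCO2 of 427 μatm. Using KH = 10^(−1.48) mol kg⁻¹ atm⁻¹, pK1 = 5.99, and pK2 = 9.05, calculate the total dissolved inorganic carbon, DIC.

DIC = 2.63 mmol/kg

[CO2*] = KH · pCO2 = 10^(−1.48) × 427×10^-6 = 1.414×10^-5 mol/kg
α₀ = 1/(1 + K1/[H⁺] + K1K2/[H⁺]²) = 1/(1 + 10^+2.21 + 10^+1.36) = 0.005374
DIC = [CO2*]/α₀ = 1.414×10^-5 / 0.005374 = 2.63 mmol/kg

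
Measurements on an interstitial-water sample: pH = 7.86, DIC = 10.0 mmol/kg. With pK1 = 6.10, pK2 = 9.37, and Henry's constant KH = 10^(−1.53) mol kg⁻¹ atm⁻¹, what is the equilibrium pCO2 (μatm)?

α₀ = 1 / (1 + K1/[H⁺] + K1K2/[H⁺]²) = 1 / (1 + 10^+1.76 + 10^+0.25)
   = 1 / (1 + 57.544 + 1.7783) = 1/60.322 = 0.01658
[CO2*] = α₀ × DIC = 0.01658 × 10.0 = 0.1658 mmol/kg
pCO2 = [CO2*]/KH = 1.658×10^-4 / 2.951×10^-2 = 5620 μatm

pCO2 = 5620 μatm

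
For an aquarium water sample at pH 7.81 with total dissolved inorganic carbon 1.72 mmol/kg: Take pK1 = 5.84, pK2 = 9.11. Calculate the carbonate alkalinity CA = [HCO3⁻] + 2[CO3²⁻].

CA = [HCO3⁻] + 2[CO3²⁻] = (α₁ + 2α₂)·DIC
At pH 7.81: [H⁺]/K1 = 10^-1.97 = 0.010715, K2/[H⁺] = 10^-1.30 = 0.050119
α₁ = 1/(1 + 0.010715 + 0.050119) = 1/1.0608 = 0.9427; α₂ = α₁·K2/[H⁺] = 0.04724
α₁ + 2α₂ = 1.0371
CA = 1.0371 × 1.72 = 1.78 mmol/kg

CA = 1.78 mmol/kg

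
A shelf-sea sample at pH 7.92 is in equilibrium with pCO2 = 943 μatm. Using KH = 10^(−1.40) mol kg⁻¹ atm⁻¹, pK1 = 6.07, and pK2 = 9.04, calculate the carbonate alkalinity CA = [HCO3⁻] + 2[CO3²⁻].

[CO2*] = KH · pCO2 = 10^(−1.40) × 943×10^-6 = 3.754×10^-5 mol/kg
α₀ = 1/(1 + K1/[H⁺] + K1K2/[H⁺]²) = 1/(1 + 10^+1.85 + 10^+0.73) = 0.01296
DIC = [CO2*]/α₀ = 3.754×10^-5 / 0.01296 = 2.897 mmol/kg
CA = (α₁ + 2α₂)·DIC = (0.9174 + 2×0.06960) × 2.897 = 3.06 mmol/kg

CA = 3.06 mmol/kg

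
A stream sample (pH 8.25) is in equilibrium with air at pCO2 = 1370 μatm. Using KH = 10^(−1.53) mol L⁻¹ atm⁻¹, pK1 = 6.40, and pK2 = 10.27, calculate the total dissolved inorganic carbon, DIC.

[CO2*] = KH · pCO2 = 10^(−1.53) × 1370×10^-6 = 4.043×10^-5 mol/L
α₀ = 1/(1 + K1/[H⁺] + K1K2/[H⁺]²) = 1/(1 + 10^+1.85 + 10^-0.17) = 0.01380
DIC = [CO2*]/α₀ = 4.043×10^-5 / 0.01380 = 2.93 mmol/L

DIC = 2.93 mmol/L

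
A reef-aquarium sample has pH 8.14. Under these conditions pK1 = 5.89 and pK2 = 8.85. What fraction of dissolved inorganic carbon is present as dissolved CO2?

α₀ = 0.00468

α₀ = 1 / (1 + K1/[H⁺] + K1K2/[H⁺]²) = 1 / (1 + 10^+2.25 + 10^+1.54)
   = 1 / (1 + 177.83 + 34.674) = 1/213.50 = 0.004684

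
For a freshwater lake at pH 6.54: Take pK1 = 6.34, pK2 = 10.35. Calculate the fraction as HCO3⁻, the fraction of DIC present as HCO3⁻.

α₁ = 1 / (1 + [H⁺]/K1 + K2/[H⁺]) = 1 / (1 + 10^-0.20 + 10^-3.81)
   = 1 / (1 + 0.63096 + 0.00015488) = 1/1.6311 = 0.6131

α₁ = 0.613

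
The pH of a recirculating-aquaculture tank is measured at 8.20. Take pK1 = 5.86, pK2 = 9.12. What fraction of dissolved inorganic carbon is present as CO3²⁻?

α₂ = 0.107

α₂ = 1 / (1 + [H⁺]/K2 + [H⁺]²/(K1K2)) = 1 / (1 + 10^+0.92 + 10^-1.42)
   = 1 / (1 + 8.3176 + 0.038019) = 1/9.3557 = 0.1069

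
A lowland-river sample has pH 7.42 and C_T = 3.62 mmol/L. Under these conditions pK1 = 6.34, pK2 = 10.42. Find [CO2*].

α₀ = 1 / (1 + K1/[H⁺] + K1K2/[H⁺]²) = 1 / (1 + 10^+1.08 + 10^-1.92)
   = 1 / (1 + 12.023 + 0.012023) = 1/13.035 = 0.07672
[CO2*] = α₀ × DIC = 0.07672 × 3.62 = 0.278 mmol/L

[CO2*] = 0.278 mmol/L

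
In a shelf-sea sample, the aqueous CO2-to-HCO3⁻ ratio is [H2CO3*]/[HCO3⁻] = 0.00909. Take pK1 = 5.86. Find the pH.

pH = 7.90

From K1 = [H⁺][HCO3⁻]/[H2CO3*]:  pH = pK1 − log₁₀([H2CO3*]/[HCO3⁻])
log₁₀(0.00909) = -2.041
pH = 5.86 − (-2.041) = 7.90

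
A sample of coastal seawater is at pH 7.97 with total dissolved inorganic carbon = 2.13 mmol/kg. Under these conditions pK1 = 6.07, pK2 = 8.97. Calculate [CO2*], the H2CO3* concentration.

[CO2*] = 0.0241 mmol/kg

α₀ = 1 / (1 + K1/[H⁺] + K1K2/[H⁺]²) = 1 / (1 + 10^+1.90 + 10^+0.90)
   = 1 / (1 + 79.433 + 7.9433) = 1/88.376 = 0.01132
[CO2*] = α₀ × DIC = 0.01132 × 2.13 = 0.0241 mmol/kg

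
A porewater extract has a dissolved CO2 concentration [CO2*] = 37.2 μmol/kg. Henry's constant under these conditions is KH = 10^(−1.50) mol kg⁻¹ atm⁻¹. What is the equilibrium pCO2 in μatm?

KH = 10^(−1.50) = 3.162×10^-2 mol kg⁻¹ atm⁻¹
pCO2 = [CO2*]/KH = 37.2×10^-6 / 3.162×10^-2 = 1.18×10^-3 atm = 1180 μatm

pCO2 = 1180 μatm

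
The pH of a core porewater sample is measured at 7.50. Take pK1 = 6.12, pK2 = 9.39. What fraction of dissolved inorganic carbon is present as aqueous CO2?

α₀ = 0.0395

α₀ = 1 / (1 + K1/[H⁺] + K1K2/[H⁺]²) = 1 / (1 + 10^+1.38 + 10^-0.51)
   = 1 / (1 + 23.988 + 0.30903) = 1/25.297 = 0.03953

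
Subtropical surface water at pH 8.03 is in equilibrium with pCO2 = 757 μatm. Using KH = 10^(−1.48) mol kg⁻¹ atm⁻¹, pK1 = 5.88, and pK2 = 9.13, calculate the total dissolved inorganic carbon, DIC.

[CO2*] = KH · pCO2 = 10^(−1.48) × 757×10^-6 = 2.507×10^-5 mol/kg
α₀ = 1/(1 + K1/[H⁺] + K1K2/[H⁺]²) = 1/(1 + 10^+2.15 + 10^+1.05) = 0.006516
DIC = [CO2*]/α₀ = 2.507×10^-5 / 0.006516 = 3.85 mmol/kg

DIC = 3.85 mmol/kg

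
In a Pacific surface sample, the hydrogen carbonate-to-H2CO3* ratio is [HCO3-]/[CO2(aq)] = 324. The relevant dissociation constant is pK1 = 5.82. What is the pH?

pH = 8.33

From K1 = [H⁺][HCO3-]/[CO2(aq)]:  pH = pK1 + log₁₀([HCO3-]/[CO2(aq)])
log₁₀(324) = +2.511
pH = 5.82 + (+2.511) = 8.33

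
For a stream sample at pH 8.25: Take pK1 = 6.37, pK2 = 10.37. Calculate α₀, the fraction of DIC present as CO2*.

α₀ = 1 / (1 + K1/[H⁺] + K1K2/[H⁺]²) = 1 / (1 + 10^+1.88 + 10^-0.24)
   = 1 / (1 + 75.858 + 0.57544) = 1/77.433 = 0.01291

α₀ = 0.0129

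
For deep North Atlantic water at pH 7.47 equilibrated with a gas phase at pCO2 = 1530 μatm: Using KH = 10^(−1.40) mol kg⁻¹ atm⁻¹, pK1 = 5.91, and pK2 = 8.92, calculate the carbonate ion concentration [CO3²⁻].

[CO2*] = KH · pCO2 = 10^(−1.40) × 1530×10^-6 = 6.091×10^-5 mol/kg
α₀ = 1/(1 + K1/[H⁺] + K1K2/[H⁺]²) = 1/(1 + 10^+1.56 + 10^+0.11) = 0.02591
DIC = [CO2*]/α₀ = 6.091×10^-5 / 0.02591 = 2.351 mmol/kg
[CO3²⁻] = α₂·DIC; α₂ = 0.03338, so [CO3²⁻] = 0.03338 × 2.351 = 0.0785 mmol/kg

[CO3²⁻] = 0.0785 mmol/kg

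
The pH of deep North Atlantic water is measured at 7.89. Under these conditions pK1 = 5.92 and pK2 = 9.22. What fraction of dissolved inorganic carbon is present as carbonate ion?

α₂ = 0.0442

α₂ = 1 / (1 + [H⁺]/K2 + [H⁺]²/(K1K2)) = 1 / (1 + 10^+1.33 + 10^-0.64)
   = 1 / (1 + 21.380 + 0.22909) = 1/22.609 = 0.04423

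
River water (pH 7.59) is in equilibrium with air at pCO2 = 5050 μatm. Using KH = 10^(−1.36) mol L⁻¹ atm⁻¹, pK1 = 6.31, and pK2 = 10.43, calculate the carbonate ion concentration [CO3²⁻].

[CO3²⁻] = 6.07 μmol/L

[CO2*] = KH · pCO2 = 10^(−1.36) × 5050×10^-6 = 2.204×10^-4 mol/L
α₀ = 1/(1 + K1/[H⁺] + K1K2/[H⁺]²) = 1/(1 + 10^+1.28 + 10^-1.56) = 0.04980
DIC = [CO2*]/α₀ = 2.204×10^-4 / 0.04980 = 4.427 mmol/L
[CO3²⁻] = α₂·DIC; α₂ = 0.001371, so [CO3²⁻] = 0.001371 × 4.427 = 0.00607 mmol/L = 6.07 μmol/L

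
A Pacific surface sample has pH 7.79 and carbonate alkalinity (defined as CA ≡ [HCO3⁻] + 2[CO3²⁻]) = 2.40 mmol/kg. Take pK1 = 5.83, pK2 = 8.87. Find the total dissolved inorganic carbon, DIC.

DIC = 2.25 mmol/kg

CA = [HCO3⁻] + 2[CO3²⁻] = (α₁ + 2α₂)·DIC
At pH 7.79: [H⁺]/K1 = 10^-1.96 = 0.010965, K2/[H⁺] = 10^-1.08 = 0.083176
α₁ = 1/(1 + 0.010965 + 0.083176) = 1/1.0941 = 0.9140; α₂ = α₁·K2/[H⁺] = 0.07602
α₁ + 2α₂ = 1.0660
DIC = CA / (α₁ + 2α₂) = 2.40 / 1.0660 = 2.25 mmol/kg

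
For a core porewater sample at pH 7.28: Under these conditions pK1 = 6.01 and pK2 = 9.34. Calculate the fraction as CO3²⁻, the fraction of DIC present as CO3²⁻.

α₂ = 1 / (1 + [H⁺]/K2 + [H⁺]²/(K1K2)) = 1 / (1 + 10^+2.06 + 10^+0.79)
   = 1 / (1 + 114.82 + 6.1660) = 1/121.98 = 0.008198

α₂ = 0.00820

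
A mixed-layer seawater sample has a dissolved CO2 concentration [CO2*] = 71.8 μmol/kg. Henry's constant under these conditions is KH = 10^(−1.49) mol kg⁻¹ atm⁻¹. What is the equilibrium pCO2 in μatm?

KH = 10^(−1.49) = 3.236×10^-2 mol kg⁻¹ atm⁻¹
pCO2 = [CO2*]/KH = 71.8×10^-6 / 3.236×10^-2 = 2.22×10^-3 atm = 2220 μatm

pCO2 = 2220 μatm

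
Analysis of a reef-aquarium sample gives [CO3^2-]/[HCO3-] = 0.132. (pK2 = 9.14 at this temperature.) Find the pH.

pH = 8.26

From K2 = [H⁺][CO3^2-]/[HCO3-]:  pH = pK2 + log₁₀([CO3^2-]/[HCO3-])
log₁₀(0.132) = -0.879
pH = 9.14 + (-0.879) = 8.26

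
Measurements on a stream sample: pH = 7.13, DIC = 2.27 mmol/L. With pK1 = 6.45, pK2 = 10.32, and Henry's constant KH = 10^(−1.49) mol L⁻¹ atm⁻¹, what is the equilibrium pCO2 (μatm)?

pCO2 = 1.21×10^4 μatm

α₀ = 1 / (1 + K1/[H⁺] + K1K2/[H⁺]²) = 1 / (1 + 10^+0.68 + 10^-2.51)
   = 1 / (1 + 4.7863 + 0.0030903) = 1/5.7894 = 0.1727
[CO2*] = α₀ × DIC = 0.1727 × 2.27 = 0.3921 mmol/L
pCO2 = [CO2*]/KH = 3.921×10^-4 / 3.236×10^-2 = 1.21×10^4 μatm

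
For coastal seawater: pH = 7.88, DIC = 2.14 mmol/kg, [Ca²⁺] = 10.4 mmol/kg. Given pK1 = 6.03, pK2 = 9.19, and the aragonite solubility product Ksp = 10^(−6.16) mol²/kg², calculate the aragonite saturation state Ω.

Ω = 1.48

α₂ = 1 / (1 + [H⁺]/K2 + [H⁺]²/(K1K2)) = 1 / (1 + 10^+1.31 + 10^-0.54)
   = 1 / (1 + 20.417 + 0.28840) = 1/21.706 = 0.04607
[CO3²⁻] = α₂ × DIC = 0.04607 × 2.14 = 0.09859 mmol/kg
Ksp = 10^(−6.16) = 6.918×10^-7
Ω = [Ca²⁺][CO3²⁻]/Ksp = (10.4×10^-3)(9.859×10^-5) / 6.918×10^-7 = 1.48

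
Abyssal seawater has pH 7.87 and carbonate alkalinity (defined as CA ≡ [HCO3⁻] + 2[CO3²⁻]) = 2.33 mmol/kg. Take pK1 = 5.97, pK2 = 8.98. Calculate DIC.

CA = [HCO3⁻] + 2[CO3²⁻] = (α₁ + 2α₂)·DIC
At pH 7.87: [H⁺]/K1 = 10^-1.90 = 0.012589, K2/[H⁺] = 10^-1.11 = 0.077625
α₁ = 1/(1 + 0.012589 + 0.077625) = 1/1.0902 = 0.9173; α₂ = α₁·K2/[H⁺] = 0.07120
α₁ + 2α₂ = 1.0597
DIC = CA / (α₁ + 2α₂) = 2.33 / 1.0597 = 2.20 mmol/kg

DIC = 2.20 mmol/kg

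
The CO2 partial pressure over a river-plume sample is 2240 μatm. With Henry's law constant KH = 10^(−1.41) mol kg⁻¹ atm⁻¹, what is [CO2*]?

[CO2*] = 87.1 μmol/kg

KH = 10^(−1.41) = 3.890×10^-2 mol kg⁻¹ atm⁻¹
[CO2*] = KH · pCO2 = 3.890×10^-2 × 2240×10^-6 atm = 8.71×10^-5 mol/kg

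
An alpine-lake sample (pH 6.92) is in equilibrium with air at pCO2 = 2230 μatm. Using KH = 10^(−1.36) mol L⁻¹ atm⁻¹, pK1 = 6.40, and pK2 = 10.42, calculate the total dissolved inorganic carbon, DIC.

DIC = 0.420 mmol/L

[CO2*] = KH · pCO2 = 10^(−1.36) × 2230×10^-6 = 9.734×10^-5 mol/L
α₀ = 1/(1 + K1/[H⁺] + K1K2/[H⁺]²) = 1/(1 + 10^+0.52 + 10^-2.98) = 0.2319
DIC = [CO2*]/α₀ = 9.734×10^-5 / 0.2319 = 0.420 mmol/L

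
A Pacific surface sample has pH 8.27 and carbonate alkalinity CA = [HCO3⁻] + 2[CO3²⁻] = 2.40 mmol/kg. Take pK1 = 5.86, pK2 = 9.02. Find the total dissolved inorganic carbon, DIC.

CA = [HCO3⁻] + 2[CO3²⁻] = (α₁ + 2α₂)·DIC
At pH 8.27: [H⁺]/K1 = 10^-2.41 = 0.0038905, K2/[H⁺] = 10^-0.75 = 0.17783
α₁ = 1/(1 + 0.0038905 + 0.17783) = 1/1.1817 = 0.8462; α₂ = α₁·K2/[H⁺] = 0.1505
α₁ + 2α₂ = 1.1472
DIC = CA / (α₁ + 2α₂) = 2.40 / 1.1472 = 2.09 mmol/kg

DIC = 2.09 mmol/kg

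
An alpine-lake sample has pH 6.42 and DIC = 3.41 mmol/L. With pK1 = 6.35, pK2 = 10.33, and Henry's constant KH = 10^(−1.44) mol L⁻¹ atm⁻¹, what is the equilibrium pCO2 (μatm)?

pCO2 = 4.32×10^4 μatm

α₀ = 1 / (1 + K1/[H⁺] + K1K2/[H⁺]²) = 1 / (1 + 10^+0.07 + 10^-3.84)
   = 1 / (1 + 1.1749 + 0.00014454) = 1/2.1750 = 0.4598
[CO2*] = α₀ × DIC = 0.4598 × 3.41 = 1.568 mmol/L
pCO2 = [CO2*]/KH = 1.568×10^-3 / 3.631×10^-2 = 4.32×10^4 μatm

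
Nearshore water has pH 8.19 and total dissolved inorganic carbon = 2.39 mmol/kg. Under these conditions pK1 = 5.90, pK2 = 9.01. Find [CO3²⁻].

α₂ = 1 / (1 + [H⁺]/K2 + [H⁺]²/(K1K2)) = 1 / (1 + 10^+0.82 + 10^-1.47)
   = 1 / (1 + 6.6069 + 0.033884) = 1/7.6408 = 0.1309
[CO3²⁻] = α₂ × DIC = 0.1309 × 2.39 = 0.313 mmol/kg

[CO3²⁻] = 0.313 mmol/kg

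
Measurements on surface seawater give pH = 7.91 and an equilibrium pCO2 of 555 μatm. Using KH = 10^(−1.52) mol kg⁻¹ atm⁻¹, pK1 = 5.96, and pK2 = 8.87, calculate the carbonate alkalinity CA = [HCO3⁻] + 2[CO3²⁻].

CA = 1.82 mmol/kg

[CO2*] = KH · pCO2 = 10^(−1.52) × 555×10^-6 = 1.676×10^-5 mol/kg
α₀ = 1/(1 + K1/[H⁺] + K1K2/[H⁺]²) = 1/(1 + 10^+1.95 + 10^+0.99) = 0.01001
DIC = [CO2*]/α₀ = 1.676×10^-5 / 0.01001 = 1.674 mmol/kg
CA = (α₁ + 2α₂)·DIC = (0.8922 + 2×0.09782) × 1.674 = 1.82 mmol/kg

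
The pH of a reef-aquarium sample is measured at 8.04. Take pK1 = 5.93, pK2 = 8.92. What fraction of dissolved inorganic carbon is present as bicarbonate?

α₁ = 1 / (1 + [H⁺]/K1 + K2/[H⁺]) = 1 / (1 + 10^-2.11 + 10^-0.88)
   = 1 / (1 + 0.0077625 + 0.13183) = 1/1.1396 = 0.8775

α₁ = 0.878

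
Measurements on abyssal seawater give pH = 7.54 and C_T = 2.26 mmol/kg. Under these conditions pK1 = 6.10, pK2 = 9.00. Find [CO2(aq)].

[CO2*] = 0.0766 mmol/kg

α₀ = 1 / (1 + K1/[H⁺] + K1K2/[H⁺]²) = 1 / (1 + 10^+1.44 + 10^-0.02)
   = 1 / (1 + 27.542 + 0.95499) = 1/29.497 = 0.03390
[CO2*] = α₀ × DIC = 0.03390 × 2.26 = 0.0766 mmol/kg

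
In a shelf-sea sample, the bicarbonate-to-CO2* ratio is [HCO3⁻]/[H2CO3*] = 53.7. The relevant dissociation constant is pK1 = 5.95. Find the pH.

pH = 7.68

From K1 = [H⁺][HCO3⁻]/[H2CO3*]:  pH = pK1 + log₁₀([HCO3⁻]/[H2CO3*])
log₁₀(53.7) = +1.730
pH = 5.95 + (+1.730) = 7.68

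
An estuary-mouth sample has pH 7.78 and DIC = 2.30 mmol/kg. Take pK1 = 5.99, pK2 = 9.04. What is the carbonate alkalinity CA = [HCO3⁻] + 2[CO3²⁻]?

CA = [HCO3⁻] + 2[CO3²⁻] = (α₁ + 2α₂)·DIC
At pH 7.78: [H⁺]/K1 = 10^-1.79 = 0.016218, K2/[H⁺] = 10^-1.26 = 0.054954
α₁ = 1/(1 + 0.016218 + 0.054954) = 1/1.0712 = 0.9336; α₂ = α₁·K2/[H⁺] = 0.05130
α₁ + 2α₂ = 1.0362
CA = 1.0362 × 2.30 = 2.38 mmol/kg

CA = 2.38 mmol/kg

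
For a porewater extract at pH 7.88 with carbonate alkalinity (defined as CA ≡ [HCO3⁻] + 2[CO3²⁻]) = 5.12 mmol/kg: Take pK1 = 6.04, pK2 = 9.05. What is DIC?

DIC = 4.88 mmol/kg

CA = [HCO3⁻] + 2[CO3²⁻] = (α₁ + 2α₂)·DIC
At pH 7.88: [H⁺]/K1 = 10^-1.84 = 0.014454, K2/[H⁺] = 10^-1.17 = 0.067608
α₁ = 1/(1 + 0.014454 + 0.067608) = 1/1.0821 = 0.9242; α₂ = α₁·K2/[H⁺] = 0.06248
α₁ + 2α₂ = 1.0491
DIC = CA / (α₁ + 2α₂) = 5.12 / 1.0491 = 4.88 mmol/kg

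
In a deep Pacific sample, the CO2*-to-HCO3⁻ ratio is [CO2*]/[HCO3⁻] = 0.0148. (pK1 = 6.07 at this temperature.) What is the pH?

From K1 = [H⁺][HCO3⁻]/[CO2*]:  pH = pK1 − log₁₀([CO2*]/[HCO3⁻])
log₁₀(0.0148) = -1.830
pH = 6.07 − (-1.830) = 7.90

pH = 7.90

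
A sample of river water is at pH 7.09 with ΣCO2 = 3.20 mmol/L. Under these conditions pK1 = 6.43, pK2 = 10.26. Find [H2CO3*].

α₀ = 1 / (1 + K1/[H⁺] + K1K2/[H⁺]²) = 1 / (1 + 10^+0.66 + 10^-2.51)
   = 1 / (1 + 4.5709 + 0.0030903) = 1/5.5740 = 0.1794
[CO2*] = α₀ × DIC = 0.1794 × 3.20 = 0.574 mmol/L

[CO2*] = 0.574 mmol/L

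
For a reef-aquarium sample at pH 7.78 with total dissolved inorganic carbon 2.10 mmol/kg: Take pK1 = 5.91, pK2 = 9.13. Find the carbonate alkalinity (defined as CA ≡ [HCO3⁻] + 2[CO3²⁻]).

CA = [HCO3⁻] + 2[CO3²⁻] = (α₁ + 2α₂)·DIC
At pH 7.78: [H⁺]/K1 = 10^-1.87 = 0.013490, K2/[H⁺] = 10^-1.35 = 0.044668
α₁ = 1/(1 + 0.013490 + 0.044668) = 1/1.0582 = 0.9450; α₂ = α₁·K2/[H⁺] = 0.04221
α₁ + 2α₂ = 1.0295
CA = 1.0295 × 2.10 = 2.16 mmol/kg

CA = 2.16 mmol/kg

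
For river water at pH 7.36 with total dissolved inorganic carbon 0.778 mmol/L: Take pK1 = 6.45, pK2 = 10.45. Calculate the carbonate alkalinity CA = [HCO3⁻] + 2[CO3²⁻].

CA = [HCO3⁻] + 2[CO3²⁻] = (α₁ + 2α₂)·DIC
At pH 7.36: [H⁺]/K1 = 10^-0.91 = 0.12303, K2/[H⁺] = 10^-3.09 = 0.00081283
α₁ = 1/(1 + 0.12303 + 0.00081283) = 1/1.1238 = 0.8898; α₂ = α₁·K2/[H⁺] = 0.0007233
α₁ + 2α₂ = 0.8913
CA = 0.8913 × 0.778 = 0.693 mmol/L

CA = 0.693 mmol/L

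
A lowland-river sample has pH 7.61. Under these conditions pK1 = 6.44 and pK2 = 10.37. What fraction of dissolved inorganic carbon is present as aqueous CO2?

α₀ = 1 / (1 + K1/[H⁺] + K1K2/[H⁺]²) = 1 / (1 + 10^+1.17 + 10^-1.59)
   = 1 / (1 + 14.791 + 0.025704) = 1/15.817 = 0.06322

α₀ = 0.0632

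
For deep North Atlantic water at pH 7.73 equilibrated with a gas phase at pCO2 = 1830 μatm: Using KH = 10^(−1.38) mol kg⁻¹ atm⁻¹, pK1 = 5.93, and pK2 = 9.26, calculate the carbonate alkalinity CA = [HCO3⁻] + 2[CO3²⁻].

CA = 5.10 mmol/kg

[CO2*] = KH · pCO2 = 10^(−1.38) × 1830×10^-6 = 7.629×10^-5 mol/kg
α₀ = 1/(1 + K1/[H⁺] + K1K2/[H⁺]²) = 1/(1 + 10^+1.80 + 10^+0.27) = 0.01516
DIC = [CO2*]/α₀ = 7.629×10^-5 / 0.01516 = 5.032 mmol/kg
CA = (α₁ + 2α₂)·DIC = (0.9566 + 2×0.02823) × 5.032 = 5.10 mmol/kg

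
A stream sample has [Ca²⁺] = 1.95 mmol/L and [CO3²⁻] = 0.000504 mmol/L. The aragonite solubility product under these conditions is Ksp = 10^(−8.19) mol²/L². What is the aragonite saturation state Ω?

Ω = 0.152

Ksp = 10^(−8.19) = 6.457×10^-9
Ω = [Ca²⁺][CO3²⁻]/Ksp = (1.95×10^-3)(0.000504×10^-3) / 6.457×10^-9 = 0.152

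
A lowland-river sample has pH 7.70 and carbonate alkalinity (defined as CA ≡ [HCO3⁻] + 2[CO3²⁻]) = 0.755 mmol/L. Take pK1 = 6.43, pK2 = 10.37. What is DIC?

DIC = 0.794 mmol/L

CA = [HCO3⁻] + 2[CO3²⁻] = (α₁ + 2α₂)·DIC
At pH 7.70: [H⁺]/K1 = 10^-1.27 = 0.053703, K2/[H⁺] = 10^-2.67 = 0.0021380
α₁ = 1/(1 + 0.053703 + 0.0021380) = 1/1.0558 = 0.9471; α₂ = α₁·K2/[H⁺] = 0.002025
α₁ + 2α₂ = 0.9512
DIC = CA / (α₁ + 2α₂) = 0.755 / 0.9512 = 0.794 mmol/L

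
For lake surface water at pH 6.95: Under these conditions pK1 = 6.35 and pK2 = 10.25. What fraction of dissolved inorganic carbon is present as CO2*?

α₀ = 1 / (1 + K1/[H⁺] + K1K2/[H⁺]²) = 1 / (1 + 10^+0.60 + 10^-2.70)
   = 1 / (1 + 3.9811 + 0.0019953) = 1/4.9831 = 0.2007

α₀ = 0.201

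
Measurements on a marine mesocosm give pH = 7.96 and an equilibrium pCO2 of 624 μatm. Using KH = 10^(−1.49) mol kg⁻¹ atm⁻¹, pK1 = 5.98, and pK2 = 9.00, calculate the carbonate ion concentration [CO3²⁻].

[CO3²⁻] = 0.176 mmol/kg

[CO2*] = KH · pCO2 = 10^(−1.49) × 624×10^-6 = 2.019×10^-5 mol/kg
α₀ = 1/(1 + K1/[H⁺] + K1K2/[H⁺]²) = 1/(1 + 10^+1.98 + 10^+0.94) = 0.009505
DIC = [CO2*]/α₀ = 2.019×10^-5 / 0.009505 = 2.124 mmol/kg
[CO3²⁻] = α₂·DIC; α₂ = 0.08278, so [CO3²⁻] = 0.08278 × 2.124 = 0.176 mmol/kg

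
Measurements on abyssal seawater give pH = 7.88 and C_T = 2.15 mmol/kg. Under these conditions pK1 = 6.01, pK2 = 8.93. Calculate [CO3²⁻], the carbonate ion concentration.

[CO3²⁻] = 0.174 mmol/kg

α₂ = 1 / (1 + [H⁺]/K2 + [H⁺]²/(K1K2)) = 1 / (1 + 10^+1.05 + 10^-0.82)
   = 1 / (1 + 11.220 + 0.15136) = 1/12.372 = 0.08083
[CO3²⁻] = α₂ × DIC = 0.08083 × 2.15 = 0.174 mmol/kg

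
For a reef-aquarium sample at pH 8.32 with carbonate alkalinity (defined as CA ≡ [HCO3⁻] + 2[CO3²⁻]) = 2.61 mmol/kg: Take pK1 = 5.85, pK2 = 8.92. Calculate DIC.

DIC = 2.18 mmol/kg

CA = [HCO3⁻] + 2[CO3²⁻] = (α₁ + 2α₂)·DIC
At pH 8.32: [H⁺]/K1 = 10^-2.47 = 0.0033884, K2/[H⁺] = 10^-0.60 = 0.25119
α₁ = 1/(1 + 0.0033884 + 0.25119) = 1/1.2546 = 0.7971; α₂ = α₁·K2/[H⁺] = 0.2002
α₁ + 2α₂ = 1.1975
DIC = CA / (α₁ + 2α₂) = 2.61 / 1.1975 = 2.18 mmol/kg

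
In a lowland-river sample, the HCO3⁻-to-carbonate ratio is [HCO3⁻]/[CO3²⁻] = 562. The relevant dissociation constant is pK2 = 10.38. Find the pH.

pH = 7.63

From K2 = [H⁺][CO3²⁻]/[HCO3⁻]:  pH = pK2 − log₁₀([HCO3⁻]/[CO3²⁻])
log₁₀(562) = +2.750
pH = 10.38 − (+2.750) = 7.63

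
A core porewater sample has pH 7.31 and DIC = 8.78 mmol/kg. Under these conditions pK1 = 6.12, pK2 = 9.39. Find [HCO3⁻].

[HCO3⁻] = 8.18 mmol/kg

α₁ = 1 / (1 + [H⁺]/K1 + K2/[H⁺]) = 1 / (1 + 10^-1.19 + 10^-2.08)
   = 1 / (1 + 0.064565 + 0.0083176) = 1/1.0729 = 0.9321
[HCO3⁻] = α₁ × DIC = 0.9321 × 8.78 = 8.18 mmol/kg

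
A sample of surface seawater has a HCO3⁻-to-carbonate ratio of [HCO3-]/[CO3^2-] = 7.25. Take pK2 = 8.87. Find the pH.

From K2 = [H⁺][CO3^2-]/[HCO3-]:  pH = pK2 − log₁₀([HCO3-]/[CO3^2-])
log₁₀(7.25) = +0.860
pH = 8.87 − (+0.860) = 8.01

pH = 8.01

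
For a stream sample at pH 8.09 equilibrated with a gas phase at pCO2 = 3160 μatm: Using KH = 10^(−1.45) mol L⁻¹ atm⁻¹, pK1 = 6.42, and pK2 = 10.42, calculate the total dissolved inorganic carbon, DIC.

[CO2*] = KH · pCO2 = 10^(−1.45) × 3160×10^-6 = 1.121×10^-4 mol/L
α₀ = 1/(1 + K1/[H⁺] + K1K2/[H⁺]²) = 1/(1 + 10^+1.67 + 10^-0.66) = 0.02084
DIC = [CO2*]/α₀ = 1.121×10^-4 / 0.02084 = 5.38 mmol/L

DIC = 5.38 mmol/L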